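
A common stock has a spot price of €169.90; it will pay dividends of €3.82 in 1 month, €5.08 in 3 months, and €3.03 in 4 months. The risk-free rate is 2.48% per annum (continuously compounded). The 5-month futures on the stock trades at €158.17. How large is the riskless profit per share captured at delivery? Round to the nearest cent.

€1.51 per share

PV(dividends) I = 3.82·e^(−0.0248·1/12) + 5.08·e^(−0.0248·3/12) + 3.03·e^(−0.0248·4/12) = 11.8658
Fair futures F* = (S − I)·e^(rT) = (169.90 − 11.8658)·e^0.010333 = 158.0342 × 1.010387 = 159.6757
Market €158.17 < fair 159.6757: forward underpriced → reverse cash-and-carry (short the stock, invest proceeds at r, pay the dividends, go long the forward).
Profit at T = |F_mkt − F*| = |158.17 − 159.6757| = €1.51 per share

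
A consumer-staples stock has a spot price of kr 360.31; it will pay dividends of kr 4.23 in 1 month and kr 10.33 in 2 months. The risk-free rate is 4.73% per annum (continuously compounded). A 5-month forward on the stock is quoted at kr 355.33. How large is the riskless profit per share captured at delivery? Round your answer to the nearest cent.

kr 2.60 per share

PV(dividends) I = 4.23·e^(−0.0473·1/12) + 10.33·e^(−0.0473·2/12) = 14.4622
Fair forward F* = (S − I)·e^(rT) = (360.31 − 14.4622)·e^0.019708 = 345.8478 × 1.019903 = 352.7312
Market kr 355.33 > fair 352.7312: forward overpriced → cash-and-carry (borrow at r, buy the stock and collect the dividends, short the forward).
Profit at T = |F_mkt − F*| = |355.33 − 352.7312| = kr 2.60 per share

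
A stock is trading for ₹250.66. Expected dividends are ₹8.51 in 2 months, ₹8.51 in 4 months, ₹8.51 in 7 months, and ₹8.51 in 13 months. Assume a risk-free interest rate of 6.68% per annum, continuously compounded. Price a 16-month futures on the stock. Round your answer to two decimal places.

PV(dividends) I = 8.51·e^(−0.0668·2/12) + 8.51·e^(−0.0668·4/12) + 8.51·e^(−0.0668·7/12) + 8.51·e^(−0.0668·13/12)
I = 8.4158 + 8.3226 + 8.1848 + 7.9159 = 32.8391
F = (S − I)·e^(rT) = (250.66 − 32.8391) · e^(0.0668·16/12)
= 217.8209 · e^0.089067 = 217.8209 × 1.093154 = ₹238.11

₹238.11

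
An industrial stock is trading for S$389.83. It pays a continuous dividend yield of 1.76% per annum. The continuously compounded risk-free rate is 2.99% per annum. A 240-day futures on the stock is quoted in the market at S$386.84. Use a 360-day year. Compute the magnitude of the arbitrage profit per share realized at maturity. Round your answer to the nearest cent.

S$6.20 per share

Fair futures: F* = S·e^(carry·T), with carry = (r − q) = 0.0299 − 0.0176 = 0.0123
F* = 389.83 · e^(0.0123 × 240/360) = 389.83 · e^0.008200 = 389.83 × 1.008234 = S$393.0399
Market S$386.84 < fair S$393.0399: forward underpriced → reverse cash-and-carry (short spot, go long the forward).
At maturity, profit = |F_mkt − F*| = |386.84 − 393.0399| = S$6.20 per share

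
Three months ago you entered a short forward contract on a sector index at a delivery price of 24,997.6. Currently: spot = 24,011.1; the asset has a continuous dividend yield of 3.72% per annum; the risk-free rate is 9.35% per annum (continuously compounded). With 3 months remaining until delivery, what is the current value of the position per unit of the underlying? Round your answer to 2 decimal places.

Current fair forward for the remaining 3 months: F = S·e^((r − q)·T), (r − q) = 0.0935 − 0.0372 = 0.0563
F = 24011.1 · e^(0.0563 × 3/12) = 24011.1 × 1.01417452 = 24351.4458
Value of long forward = (F − K)·e^(−rT) = (24351.4458 − 24997.6) · e^(−0.0935·3/12)
= -646.1542 × 0.97689608 = -631.23
Short position value = −(long value) = 631.23

631.23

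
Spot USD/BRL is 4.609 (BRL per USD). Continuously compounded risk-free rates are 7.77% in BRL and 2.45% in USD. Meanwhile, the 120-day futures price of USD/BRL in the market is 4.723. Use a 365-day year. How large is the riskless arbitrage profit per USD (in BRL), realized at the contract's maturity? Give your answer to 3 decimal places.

0.033 per USD (in BRL)

Fair futures: F* = S·e^(carry·T), with carry = (r_BRL − r_USD) = 0.0777 − 0.0245 = 0.0532
F* = 4.609 · e^(0.0532 × 120/365) = 4.609 · e^0.017490 = 4.609 × 1.017644 = 4.6903
Market 4.723 > fair 4.6903: forward overpriced → cash-and-carry (buy spot, short the forward).
At maturity, profit = |F_mkt − F*| = |4.723 − 4.6903| = 0.033 per USD (in BRL)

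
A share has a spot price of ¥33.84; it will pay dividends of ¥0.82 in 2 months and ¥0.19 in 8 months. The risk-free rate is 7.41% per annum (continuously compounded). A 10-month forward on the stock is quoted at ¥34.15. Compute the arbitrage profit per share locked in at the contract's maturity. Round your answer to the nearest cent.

¥0.79 per share

PV(dividends) I = 0.82·e^(−0.0741·2/12) + 0.19·e^(−0.0741·8/12) = 0.9908
Fair forward F* = (S − I)·e^(rT) = (33.84 − 0.9908)·e^0.061750 = 32.8492 × 1.063696 = 34.9416
Market ¥34.15 < fair 34.9416: forward underpriced → reverse cash-and-carry (short the stock, invest proceeds at r, pay the dividends, go long the forward).
Profit at T = |F_mkt − F*| = |34.15 − 34.9416| = ¥0.79 per share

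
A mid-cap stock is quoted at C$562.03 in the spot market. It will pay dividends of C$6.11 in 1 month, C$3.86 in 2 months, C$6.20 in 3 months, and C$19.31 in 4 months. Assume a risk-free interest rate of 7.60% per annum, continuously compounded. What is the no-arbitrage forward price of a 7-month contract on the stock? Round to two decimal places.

C$551.14

PV(dividends) I = 6.11·e^(−0.0760·1/12) + 3.86·e^(−0.0760·2/12) + 6.20·e^(−0.0760·3/12) + 19.31·e^(−0.0760·4/12)
I = 6.0714 + 3.8114 + 6.0833 + 18.8270 = 34.7931
F = (S − I)·e^(rT) = (562.03 − 34.7931) · e^(0.0760·7/12)
= 527.2369 · e^0.044333 = 527.2369 × 1.045330 = C$551.14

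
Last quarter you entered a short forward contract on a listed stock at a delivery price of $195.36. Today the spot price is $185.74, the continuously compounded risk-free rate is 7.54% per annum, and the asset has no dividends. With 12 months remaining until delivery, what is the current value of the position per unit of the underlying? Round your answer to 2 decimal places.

Current fair forward for the remaining 12 months: F = S·e^(r·T), r = 0.0754
F = 185.74 · e^(0.0754 × 12/12) = 185.74 × 1.078315 = 200.2862
Value of long forward = (F − K)·e^(−rT) = (200.2862 − 195.36) · e^(−0.0754·12/12)
= 4.9262 × 0.927372 = 4.57
Short position value = −(long value) = -$4.57

-$4.57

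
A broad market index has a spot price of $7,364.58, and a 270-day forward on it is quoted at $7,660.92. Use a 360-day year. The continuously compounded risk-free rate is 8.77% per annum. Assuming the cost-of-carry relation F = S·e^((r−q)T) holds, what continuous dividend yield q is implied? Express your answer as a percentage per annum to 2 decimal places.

3.51%

From F = S·e^((r−q)T): (r − q) = ln(F/S)/T
ln(7660.92/7364.58) = ln(1.040239) = 0.039450
(r − q) = 0.039450 / (270/360) = 0.052600
q = r − ln(F/S)/T = 0.0877 − 0.052600 = 0.035100
q = 3.51%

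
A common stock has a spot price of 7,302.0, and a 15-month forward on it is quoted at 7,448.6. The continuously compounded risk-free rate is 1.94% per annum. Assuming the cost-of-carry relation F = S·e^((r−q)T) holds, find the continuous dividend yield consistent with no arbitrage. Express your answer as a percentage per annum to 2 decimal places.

0.35%

From F = S·e^((r−q)T): (r − q) = ln(F/S)/T
ln(7448.6/7302.0) = ln(1.020077) = 0.019878
(r − q) = 0.019878 / (15/12) = 0.015902
q = r − ln(F/S)/T = 0.0194 − 0.015902 = 0.003498
q = 0.35%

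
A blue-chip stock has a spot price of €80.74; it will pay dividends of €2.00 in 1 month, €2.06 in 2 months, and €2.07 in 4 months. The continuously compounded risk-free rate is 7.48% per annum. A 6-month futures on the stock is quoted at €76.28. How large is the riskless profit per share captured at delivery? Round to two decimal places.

PV(dividends) I = 2.00·e^(−0.0748·1/12) + 2.06·e^(−0.0748·2/12) + 2.07·e^(−0.0748·4/12) = 6.0411
Fair futures F* = (S − I)·e^(rT) = (80.74 − 6.0411)·e^0.037400 = 74.6989 × 1.038108 = 77.5455
Market €76.28 < fair 77.5455: forward underpriced → reverse cash-and-carry (short the stock, invest proceeds at r, pay the dividends, go long the forward).
Profit at T = |F_mkt − F*| = |76.28 − 77.5455| = €1.27 per share

€1.27 per share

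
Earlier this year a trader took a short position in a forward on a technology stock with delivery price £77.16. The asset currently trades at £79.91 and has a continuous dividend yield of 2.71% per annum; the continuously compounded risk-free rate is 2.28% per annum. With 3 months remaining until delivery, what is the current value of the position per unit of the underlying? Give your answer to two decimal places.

-£2.65

Current fair forward for the remaining 3 months: F = S·e^((r − q)·T), (r − q) = 0.0228 − 0.0271 = -0.0043
F = 79.91 · e^(-0.0043 × 3/12) = 79.91 × 0.998926 = 79.8242
Value of long forward = (F − K)·e^(−rT) = (79.8242 − 77.16) · e^(−0.0228·3/12)
= 2.6642 × 0.994316 = 2.65
Short position value = −(long value) = -£2.65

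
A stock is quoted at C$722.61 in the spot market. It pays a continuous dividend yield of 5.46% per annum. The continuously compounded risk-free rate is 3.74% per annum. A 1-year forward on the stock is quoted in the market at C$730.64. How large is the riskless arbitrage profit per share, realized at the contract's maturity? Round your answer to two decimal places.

C$20.35 per share

Fair forward: F* = S·e^(carry·T), with carry = (r − q) = 0.0374 − 0.0546 = -0.0172
F* = 722.61 · e^(-0.0172 × 1) = 722.61 · e^-0.017200 = 722.61 × 0.982947 = C$710.2873
Market C$730.64 > fair C$710.2873: forward overpriced → cash-and-carry (buy spot, short the forward).
At maturity, profit = |F_mkt − F*| = |730.64 − 710.2873| = C$20.35 per share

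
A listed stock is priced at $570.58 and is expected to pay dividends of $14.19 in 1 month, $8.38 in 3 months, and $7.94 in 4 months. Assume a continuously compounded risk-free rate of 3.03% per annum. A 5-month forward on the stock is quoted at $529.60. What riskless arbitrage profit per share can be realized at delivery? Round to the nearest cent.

PV(dividends) I = 14.19·e^(−0.0303·1/12) + 8.38·e^(−0.0303·3/12) + 7.94·e^(−0.0303·4/12) = 30.3312
Fair forward F* = (S − I)·e^(rT) = (570.58 − 30.3312)·e^0.012625 = 540.2488 × 1.012705 = 547.1127
Market $529.60 < fair 547.1127: forward underpriced → reverse cash-and-carry (short the stock, invest proceeds at r, pay the dividends, go long the forward).
Profit at T = |F_mkt − F*| = |529.60 − 547.1127| = $17.51 per share

$17.51 per share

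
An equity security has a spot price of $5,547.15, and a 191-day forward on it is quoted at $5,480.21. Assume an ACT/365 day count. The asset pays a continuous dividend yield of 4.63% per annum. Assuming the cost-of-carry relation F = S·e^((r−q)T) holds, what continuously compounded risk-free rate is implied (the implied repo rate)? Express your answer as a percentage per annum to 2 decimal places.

From F = S·e^((r−q)T): (r − q) = ln(F/S)/T
ln(5480.21/5547.15) = ln(0.987933) = -0.012140
(r − q) = -0.012140 / (191/365) = -0.023199
r = ln(F/S)/T + q = -0.023199 + 0.0463 = 0.023101
r = 2.31%

2.31%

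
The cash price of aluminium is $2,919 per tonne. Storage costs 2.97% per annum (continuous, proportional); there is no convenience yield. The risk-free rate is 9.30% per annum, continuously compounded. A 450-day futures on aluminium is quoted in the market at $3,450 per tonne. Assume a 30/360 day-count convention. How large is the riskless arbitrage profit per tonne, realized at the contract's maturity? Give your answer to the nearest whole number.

$47 per tonne

Fair futures: F* = S·e^(carry·T), with carry = (r + u) = 0.0930 + 0.0297 = 0.1227
F* = 2919 · e^(0.1227 × 450/360) = 2919 · e^0.153375 = 2919 × 1.165762 = $3402.8593
Market $3450 > fair $3402.8593: forward overpriced → cash-and-carry (buy spot, short the forward).
At maturity, profit = |F_mkt − F*| = |3450 − 3402.8593| = $47 per tonne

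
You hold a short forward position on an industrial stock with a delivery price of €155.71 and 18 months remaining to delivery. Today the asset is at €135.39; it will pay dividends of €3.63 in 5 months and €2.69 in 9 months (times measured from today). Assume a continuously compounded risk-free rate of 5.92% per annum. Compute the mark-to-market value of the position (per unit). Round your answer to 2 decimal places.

€13.20

PV(remaining dividends) I = 3.63·e^(−0.0592·5/12) + 2.69·e^(−0.0592·9/12) = 6.1147
Current forward F = (S − I)·e^(rT) = (135.39 − 6.1147)·e^(0.0592·18/12) = 129.2753 × 1.092862 = 141.2801
Value (long) = (F − K)·e^(−rT) = (141.2801 − 155.71) × 0.915029 = -13.2038
Short position value = −(long value) = €13.20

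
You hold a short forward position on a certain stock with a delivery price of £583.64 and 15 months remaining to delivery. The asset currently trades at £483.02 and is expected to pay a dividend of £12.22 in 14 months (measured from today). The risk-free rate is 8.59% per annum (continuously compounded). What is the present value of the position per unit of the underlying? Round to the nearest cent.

£52.25

PV(remaining dividends) I = 12.22·e^(−0.0859·14/12) = 11.0547
Current forward F = (S − I)·e^(rT) = (483.02 − 11.0547)·e^(0.0859·15/12) = 471.9653 × 1.113352 = 525.4635
Value (long) = (F − K)·e^(−rT) = (525.4635 − 583.64) × 0.898189 = -52.2535
Short position value = −(long value) = £52.25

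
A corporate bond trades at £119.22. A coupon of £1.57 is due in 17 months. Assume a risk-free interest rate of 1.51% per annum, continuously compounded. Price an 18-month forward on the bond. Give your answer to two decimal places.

£120.38

PV(coupons) I = 1.57·e^(−0.0151·17/12)
I = 1.5368
F = (S − I)·e^(rT) = (119.22 − 1.5368) · e^(0.0151·18/12)
= 117.6832 · e^0.022650 = 117.6832 × 1.022908 = £120.38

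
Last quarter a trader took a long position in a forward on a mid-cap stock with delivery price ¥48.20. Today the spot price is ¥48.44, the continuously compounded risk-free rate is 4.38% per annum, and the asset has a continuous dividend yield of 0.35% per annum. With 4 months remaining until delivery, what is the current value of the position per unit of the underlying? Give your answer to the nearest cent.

¥0.88

Current fair forward for the remaining 4 months: F = S·e^((r − q)·T), (r − q) = 0.0438 − 0.0035 = 0.0403
F = 48.44 · e^(0.0403 × 4/12) = 48.44 × 1.013524 = 49.0951
Value of long forward = (F − K)·e^(−rT) = (49.0951 − 48.20) · e^(−0.0438·4/12)
= 0.8951 × 0.985506 = 0.88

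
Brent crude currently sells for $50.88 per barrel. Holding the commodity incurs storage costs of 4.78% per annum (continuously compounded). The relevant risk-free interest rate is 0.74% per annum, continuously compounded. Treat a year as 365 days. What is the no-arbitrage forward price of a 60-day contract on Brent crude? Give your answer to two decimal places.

Net carry = r + u − y = 0.0074 + 0.0478 − 0.0000 = 0.0552
F = S·e^((r+u−y)T) = 50.88 · e^(0.0552 × 60/365) = 50.88 · e^0.009074
= 50.88 × 1.009115 = $51.34 per barrel

$51.34 per barrel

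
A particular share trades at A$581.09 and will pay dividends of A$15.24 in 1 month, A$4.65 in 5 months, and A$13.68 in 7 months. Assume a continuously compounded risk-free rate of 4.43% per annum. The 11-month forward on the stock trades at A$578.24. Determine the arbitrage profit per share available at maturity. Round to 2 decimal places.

A$7.52 per share

PV(dividends) I = 15.24·e^(−0.0443·1/12) + 4.65·e^(−0.0443·5/12) + 13.68·e^(−0.0443·7/12) = 33.0798
Fair forward F* = (S − I)·e^(rT) = (581.09 − 33.0798)·e^0.040608 = 548.0102 × 1.041444 = 570.7219
Market A$578.24 > fair 570.7219: forward overpriced → cash-and-carry (borrow at r, buy the stock and collect the dividends, short the forward).
Profit at T = |F_mkt − F*| = |578.24 − 570.7219| = A$7.52 per share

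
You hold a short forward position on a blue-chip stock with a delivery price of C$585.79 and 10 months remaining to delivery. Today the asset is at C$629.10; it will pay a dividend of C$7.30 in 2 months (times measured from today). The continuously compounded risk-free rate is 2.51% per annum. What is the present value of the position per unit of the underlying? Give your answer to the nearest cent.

-C$48.17

PV(remaining dividends) I = 7.30·e^(−0.0251·2/12) = 7.2695
Current forward F = (S − I)·e^(rT) = (629.10 − 7.2695)·e^(0.0251·10/12) = 621.8305 × 1.021137 = 634.9741
Value (long) = (F − K)·e^(−rT) = (634.9741 − 585.79) × 0.979301 = 48.1660
Short position value = −(long value) = -C$48.17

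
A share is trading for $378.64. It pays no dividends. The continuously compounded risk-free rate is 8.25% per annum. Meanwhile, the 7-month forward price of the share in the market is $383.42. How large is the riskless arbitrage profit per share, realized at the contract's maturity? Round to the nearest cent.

$13.89 per share

Fair forward: F* = S·e^(carry·T), with carry = r = 0.0825
F* = 378.64 · e^(0.0825 × 7/12) = 378.64 · e^0.048125 = 378.64 × 1.049302 = $397.3077
Market $383.42 < fair $397.3077: forward underpriced → reverse cash-and-carry (short spot, go long the forward).
At maturity, profit = |F_mkt − F*| = |383.42 − 397.3077| = $13.89 per share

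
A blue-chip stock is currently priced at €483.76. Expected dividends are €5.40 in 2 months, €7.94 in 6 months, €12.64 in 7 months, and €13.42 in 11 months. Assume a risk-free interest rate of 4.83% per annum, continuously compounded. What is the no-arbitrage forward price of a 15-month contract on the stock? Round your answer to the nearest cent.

PV(dividends) I = 5.40·e^(−0.0483·2/12) + 7.94·e^(−0.0483·6/12) + 12.64·e^(−0.0483·7/12) + 13.42·e^(−0.0483·11/12)
I = 5.3567 + 7.7505 + 12.2888 + 12.8388 = 38.2348
F = (S − I)·e^(rT) = (483.76 − 38.2348) · e^(0.0483·15/12)
= 445.5252 · e^0.060375 = 445.5252 × 1.062235 = €473.25

€473.25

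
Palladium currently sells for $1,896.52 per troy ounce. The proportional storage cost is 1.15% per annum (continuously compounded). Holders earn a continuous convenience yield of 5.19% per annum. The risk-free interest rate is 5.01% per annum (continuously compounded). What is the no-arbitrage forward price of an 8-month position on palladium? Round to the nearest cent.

Net carry = r + u − y = 0.0501 + 0.0115 − 0.0519 = 0.0097
F = S·e^((r+u−y)T) = 1896.52 · e^(0.0097 × 8/12) = 1896.52 · e^0.00646667
= 1896.52 × 1.00648762 = $1,908.82 per troy ounce

$1,908.82 per troy ounce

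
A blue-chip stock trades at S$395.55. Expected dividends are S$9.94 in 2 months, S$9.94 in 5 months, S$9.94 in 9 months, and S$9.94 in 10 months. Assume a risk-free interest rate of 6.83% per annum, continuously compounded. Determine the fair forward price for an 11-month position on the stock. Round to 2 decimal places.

PV(dividends) I = 9.94·e^(−0.0683·2/12) + 9.94·e^(−0.0683·5/12) + 9.94·e^(−0.0683·9/12) + 9.94·e^(−0.0683·10/12)
I = 9.8275 + 9.6611 + 9.4436 + 9.3900 = 38.3222
F = (S − I)·e^(rT) = (395.55 − 38.3222) · e^(0.0683·11/12)
= 357.2278 · e^0.062608 = 357.2278 × 1.064609 = S$380.31

S$380.31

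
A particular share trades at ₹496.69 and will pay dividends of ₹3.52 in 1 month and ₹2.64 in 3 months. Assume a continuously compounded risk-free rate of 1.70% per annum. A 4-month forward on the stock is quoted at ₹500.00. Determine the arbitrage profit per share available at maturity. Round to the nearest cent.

PV(dividends) I = 3.52·e^(−0.0170·1/12) + 2.64·e^(−0.0170·3/12) = 6.1438
Fair forward F* = (S − I)·e^(rT) = (496.69 − 6.1438)·e^0.005667 = 490.5462 × 1.005683 = 493.3340
Market ₹500.00 > fair 493.3340: forward overpriced → cash-and-carry (borrow at r, buy the stock and collect the dividends, short the forward).
Profit at T = |F_mkt − F*| = |500.00 − 493.3340| = ₹6.67 per share

₹6.67 per share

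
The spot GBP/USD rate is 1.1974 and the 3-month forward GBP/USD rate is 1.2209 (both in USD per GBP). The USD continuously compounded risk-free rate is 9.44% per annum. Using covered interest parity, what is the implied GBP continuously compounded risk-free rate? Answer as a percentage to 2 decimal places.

1.67%

F = S·e^((r_USD − r_GBP)T) ⇒ r_GBP = r_USD − ln(F/S)/T
ln(1.2209/1.1974) = 0.019436; /(3/12) = 0.077744
r_GBP = 0.0944 − 0.077744 = 0.016656
r_GBP = 1.67%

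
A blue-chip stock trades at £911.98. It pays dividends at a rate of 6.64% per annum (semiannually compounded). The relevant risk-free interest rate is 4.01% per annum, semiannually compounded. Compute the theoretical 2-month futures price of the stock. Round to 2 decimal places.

£908.09

F = S · (1+r/2)^(2T) / (1+q/2)^(2T)
= 911.98 × 1.006639 / 1.010946 = 911.98 × 0.995740
F = £908.09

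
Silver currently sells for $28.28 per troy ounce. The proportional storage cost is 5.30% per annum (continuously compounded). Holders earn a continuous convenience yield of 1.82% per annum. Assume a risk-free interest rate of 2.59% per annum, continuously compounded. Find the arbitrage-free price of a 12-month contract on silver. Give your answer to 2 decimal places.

$30.05 per troy ounce

Net carry = r + u − y = 0.0259 + 0.0530 − 0.0182 = 0.0607
F = S·e^((r+u−y)T) = 28.28 · e^(0.0607 × 12/12) = 28.28 · e^0.060700
= 28.28 × 1.062580 = $30.05 per troy ounce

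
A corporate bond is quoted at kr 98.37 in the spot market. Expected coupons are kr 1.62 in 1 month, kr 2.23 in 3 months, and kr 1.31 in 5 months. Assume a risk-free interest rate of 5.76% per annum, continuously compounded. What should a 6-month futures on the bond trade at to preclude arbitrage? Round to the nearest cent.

kr 96.01

PV(coupons) I = 1.62·e^(−0.0576·1/12) + 2.23·e^(−0.0576·3/12) + 1.31·e^(−0.0576·5/12)
I = 1.6122 + 2.1981 + 1.2789 = 5.0892
F = (S − I)·e^(rT) = (98.37 − 5.0892) · e^(0.0576·6/12)
= 93.2808 · e^0.028800 = 93.2808 × 1.029219 = kr 96.01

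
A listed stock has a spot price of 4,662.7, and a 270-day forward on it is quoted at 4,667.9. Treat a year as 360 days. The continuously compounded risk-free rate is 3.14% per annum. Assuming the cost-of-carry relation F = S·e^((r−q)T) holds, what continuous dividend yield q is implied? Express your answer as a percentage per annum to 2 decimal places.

From F = S·e^((r−q)T): (r − q) = ln(F/S)/T
ln(4667.9/4662.7) = ln(1.001115) = 0.001114
(r − q) = 0.001114 / (270/360) = 0.001485
q = r − ln(F/S)/T = 0.0314 − 0.001485 = 0.029915
q = 2.99%

2.99%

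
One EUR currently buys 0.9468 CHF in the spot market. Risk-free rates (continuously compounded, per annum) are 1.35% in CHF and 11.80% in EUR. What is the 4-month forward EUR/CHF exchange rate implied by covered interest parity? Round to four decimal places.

0.9144

F = S·e^((r_CHF − r_EUR)T) = 0.9468 · e^((0.0135 − 0.1180) × 4/12)
= 0.9468 · e^-0.034833 = 0.9468 × 0.965767
F = 0.9144 CHF per EUR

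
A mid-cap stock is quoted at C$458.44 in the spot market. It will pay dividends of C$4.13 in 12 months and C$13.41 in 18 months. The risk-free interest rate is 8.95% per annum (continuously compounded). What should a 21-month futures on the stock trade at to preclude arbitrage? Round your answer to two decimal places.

C$518.04

PV(dividends) I = 4.13·e^(−0.0895·12/12) + 13.41·e^(−0.0895·18/12)
I = 3.7764 + 11.7253 = 15.5017
F = (S − I)·e^(rT) = (458.44 − 15.5017) · e^(0.0895·21/12)
= 442.9383 · e^0.156625 = 442.9383 × 1.169557 = C$518.04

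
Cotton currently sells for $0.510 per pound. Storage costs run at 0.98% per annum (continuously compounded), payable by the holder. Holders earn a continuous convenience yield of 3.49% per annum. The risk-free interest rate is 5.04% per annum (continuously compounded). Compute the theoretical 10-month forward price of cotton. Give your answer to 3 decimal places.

$0.521 per pound

Net carry = r + u − y = 0.0504 + 0.0098 − 0.0349 = 0.0253
F = S·e^((r+u−y)T) = 0.510 · e^(0.0253 × 10/12) = 0.510 · e^0.021083
= 0.510 × 1.021307 = $0.521 per pound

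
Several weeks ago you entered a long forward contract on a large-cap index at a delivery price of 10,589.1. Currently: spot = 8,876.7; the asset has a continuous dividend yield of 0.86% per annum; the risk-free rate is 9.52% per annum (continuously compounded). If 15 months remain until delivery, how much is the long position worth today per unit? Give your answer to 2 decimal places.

-619.30

Current fair forward for the remaining 15 months: F = S·e^((r − q)·T), (r − q) = 0.0952 − 0.0086 = 0.0866
F = 8876.7 · e^(0.0866 × 15/12) = 8876.7 × 1.11432629 = 9891.5402
Value of long forward = (F − K)·e^(−rT) = (9891.5402 − 10589.1) · e^(−0.0952·15/12)
= -697.5598 × 0.88780780 = -619.30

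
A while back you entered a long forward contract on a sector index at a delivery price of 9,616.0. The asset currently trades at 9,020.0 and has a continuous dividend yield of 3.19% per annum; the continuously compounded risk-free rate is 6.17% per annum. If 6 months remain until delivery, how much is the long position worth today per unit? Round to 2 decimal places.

-446.60

Current fair forward for the remaining 6 months: F = S·e^((r − q)·T), (r − q) = 0.0617 − 0.0319 = 0.0298
F = 9020.0 · e^(0.0298 × 6/12) = 9020.0 × 1.01501156 = 9155.4043
Value of long forward = (F − K)·e^(−rT) = (9155.4043 − 9616.0) · e^(−0.0617·6/12)
= -460.5957 × 0.96962101 = -446.60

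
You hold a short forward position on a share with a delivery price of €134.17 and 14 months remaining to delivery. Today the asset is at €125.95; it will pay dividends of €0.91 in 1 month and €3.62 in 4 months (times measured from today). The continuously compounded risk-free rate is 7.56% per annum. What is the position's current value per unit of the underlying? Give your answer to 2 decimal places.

€1.33

PV(remaining dividends) I = 0.91·e^(−0.0756·1/12) + 3.62·e^(−0.0756·4/12) = 4.4342
Current forward F = (S − I)·e^(rT) = (125.95 − 4.4342)·e^(0.0756·14/12) = 121.5158 × 1.092207 = 132.7204
Value (long) = (F − K)·e^(−rT) = (132.7204 − 134.17) × 0.915578 = -1.3272
Short position value = −(long value) = €1.33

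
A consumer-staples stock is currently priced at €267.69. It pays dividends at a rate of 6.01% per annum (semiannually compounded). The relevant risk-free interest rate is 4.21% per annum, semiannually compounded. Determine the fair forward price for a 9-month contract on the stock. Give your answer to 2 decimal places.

€264.19

F = S · (1+r/2)^(2T) / (1+q/2)^(2T)
= 267.69 × 1.031741 / 1.045412 = 267.69 × 0.986923
F = €264.19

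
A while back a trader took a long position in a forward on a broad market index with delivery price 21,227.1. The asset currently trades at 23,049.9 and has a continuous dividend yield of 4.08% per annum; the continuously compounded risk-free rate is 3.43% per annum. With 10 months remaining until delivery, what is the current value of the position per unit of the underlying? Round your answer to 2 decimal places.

Current fair forward for the remaining 10 months: F = S·e^((r − q)·T), (r − q) = 0.0343 − 0.0408 = -0.0065
F = 23049.9 · e^(-0.0065 × 10/12) = 23049.9 × 0.99459798 = 22925.3840
Value of long forward = (F − K)·e^(−rT) = (22925.3840 − 21227.1) · e^(−0.0343·10/12)
= 1698.2840 × 0.97182131 = 1650.43

1650.43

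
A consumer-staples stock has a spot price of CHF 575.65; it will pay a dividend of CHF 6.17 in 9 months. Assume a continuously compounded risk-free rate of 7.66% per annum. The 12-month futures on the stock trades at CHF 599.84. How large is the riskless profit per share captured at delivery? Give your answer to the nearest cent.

PV(dividends) I = 6.17·e^(−0.0766·9/12) = 5.8255
Fair futures F* = (S − I)·e^(rT) = (575.65 − 5.8255)·e^0.076600 = 569.8245 × 1.079610 = 615.1882
Market CHF 599.84 < fair 615.1882: forward underpriced → reverse cash-and-carry (short the stock, invest proceeds at r, pay the dividends, go long the forward).
Profit at T = |F_mkt − F*| = |599.84 − 615.1882| = CHF 15.35 per share

CHF 15.35 per share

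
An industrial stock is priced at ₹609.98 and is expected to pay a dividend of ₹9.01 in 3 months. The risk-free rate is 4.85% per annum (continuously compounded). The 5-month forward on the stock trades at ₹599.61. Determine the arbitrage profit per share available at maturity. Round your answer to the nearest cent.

PV(dividends) I = 9.01·e^(−0.0485·3/12) = 8.9014
Fair forward F* = (S − I)·e^(rT) = (609.98 − 8.9014)·e^0.020208 = 601.0786 × 1.020414 = 613.3490
Market ₹599.61 < fair 613.3490: forward underpriced → reverse cash-and-carry (short the stock, invest proceeds at r, pay the dividends, go long the forward).
Profit at T = |F_mkt − F*| = |599.61 − 613.3490| = ₹13.74 per share

₹13.74 per share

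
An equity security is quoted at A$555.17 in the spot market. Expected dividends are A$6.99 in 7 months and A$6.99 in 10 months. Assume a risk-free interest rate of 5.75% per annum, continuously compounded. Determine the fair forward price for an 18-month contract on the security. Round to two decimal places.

PV(dividends) I = 6.99·e^(−0.0575·7/12) + 6.99·e^(−0.0575·10/12)
I = 6.7594 + 6.6630 = 13.4224
F = (S − I)·e^(rT) = (555.17 − 13.4224) · e^(0.0575·18/12)
= 541.7476 · e^0.086250 = 541.7476 × 1.090079 = A$590.55

A$590.55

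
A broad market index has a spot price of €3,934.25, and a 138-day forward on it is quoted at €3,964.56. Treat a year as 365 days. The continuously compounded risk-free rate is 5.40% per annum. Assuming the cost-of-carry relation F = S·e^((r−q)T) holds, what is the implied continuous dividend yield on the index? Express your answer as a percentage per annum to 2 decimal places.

From F = S·e^((r−q)T): (r − q) = ln(F/S)/T
ln(3964.56/3934.25) = ln(1.007704) = 0.007674
(r − q) = 0.007674 / (138/365) = 0.020297
q = r − ln(F/S)/T = 0.0540 − 0.020297 = 0.033703
q = 3.37%

3.37%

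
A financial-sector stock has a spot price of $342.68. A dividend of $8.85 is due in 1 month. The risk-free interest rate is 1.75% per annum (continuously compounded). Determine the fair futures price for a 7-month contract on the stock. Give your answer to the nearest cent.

$337.27

PV(dividends) I = 8.85·e^(−0.0175·1/12)
I = 8.8371
F = (S − I)·e^(rT) = (342.68 − 8.8371) · e^(0.0175·7/12)
= 333.8429 · e^0.010208 = 333.8429 × 1.010260 = $337.27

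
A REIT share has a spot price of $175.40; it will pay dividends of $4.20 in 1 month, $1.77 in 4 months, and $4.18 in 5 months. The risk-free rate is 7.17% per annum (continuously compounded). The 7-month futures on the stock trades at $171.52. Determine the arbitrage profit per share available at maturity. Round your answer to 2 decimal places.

$0.99 per share

PV(dividends) I = 4.20·e^(−0.0717·1/12) + 1.77·e^(−0.0717·4/12) + 4.18·e^(−0.0717·5/12) = 9.9601
Fair futures F* = (S − I)·e^(rT) = (175.40 − 9.9601)·e^0.041825 = 165.4399 × 1.042712 = 172.5062
Market $171.52 < fair 172.5062: forward underpriced → reverse cash-and-carry (short the stock, invest proceeds at r, pay the dividends, go long the forward).
Profit at T = |F_mkt − F*| = |171.52 − 172.5062| = $0.99 per share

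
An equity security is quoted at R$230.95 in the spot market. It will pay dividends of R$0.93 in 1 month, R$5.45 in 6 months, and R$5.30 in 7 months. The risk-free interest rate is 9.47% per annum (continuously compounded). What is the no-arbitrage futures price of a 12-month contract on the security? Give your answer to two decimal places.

R$241.65

PV(dividends) I = 0.93·e^(−0.0947·1/12) + 5.45·e^(−0.0947·6/12) + 5.30·e^(−0.0947·7/12)
I = 0.9227 + 5.1980 + 5.0152 = 11.1359
F = (S − I)·e^(rT) = (230.95 − 11.1359) · e^(0.0947·12/12)
= 219.8141 · e^0.094700 = 219.8141 × 1.099329 = R$241.65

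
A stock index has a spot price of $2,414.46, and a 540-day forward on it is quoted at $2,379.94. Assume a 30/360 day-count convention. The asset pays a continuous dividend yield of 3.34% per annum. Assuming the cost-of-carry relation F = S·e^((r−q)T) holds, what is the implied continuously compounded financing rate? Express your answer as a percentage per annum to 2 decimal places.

2.38%

From F = S·e^((r−q)T): (r − q) = ln(F/S)/T
ln(2379.94/2414.46) = ln(0.985703) = -0.014400
(r − q) = -0.014400 / (540/360) = -0.009600
r = ln(F/S)/T + q = -0.009600 + 0.0334 = 0.023800
r = 2.38%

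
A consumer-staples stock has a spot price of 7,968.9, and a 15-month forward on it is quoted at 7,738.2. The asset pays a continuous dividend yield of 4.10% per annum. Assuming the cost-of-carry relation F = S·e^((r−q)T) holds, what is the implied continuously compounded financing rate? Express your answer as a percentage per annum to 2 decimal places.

From F = S·e^((r−q)T): (r − q) = ln(F/S)/T
ln(7738.2/7968.9) = ln(0.971050) = -0.029377
(r − q) = -0.029377 / (15/12) = -0.023502
r = ln(F/S)/T + q = -0.023502 + 0.0410 = 0.017498
r = 1.75%

1.75%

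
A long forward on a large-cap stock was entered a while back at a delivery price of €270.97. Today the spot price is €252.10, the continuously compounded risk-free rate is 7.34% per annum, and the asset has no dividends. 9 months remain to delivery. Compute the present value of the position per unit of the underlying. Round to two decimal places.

Current fair forward for the remaining 9 months: F = S·e^(r·T), r = 0.0734
F = 252.10 · e^(0.0734 × 9/12) = 252.10 × 1.056593 = 266.3671
Value of long forward = (F − K)·e^(−rT) = (266.3671 − 270.97) · e^(−0.0734·9/12)
= -4.6029 × 0.946438 = -4.36

-€4.36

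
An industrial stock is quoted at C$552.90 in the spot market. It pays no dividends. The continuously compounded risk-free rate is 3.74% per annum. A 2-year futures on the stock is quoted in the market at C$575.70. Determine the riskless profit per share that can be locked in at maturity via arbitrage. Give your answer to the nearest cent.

C$20.14 per share

Fair futures: F* = S·e^(carry·T), with carry = r = 0.0374
F* = 552.90 · e^(0.0374 × 2) = 552.90 · e^0.074800 = 552.90 × 1.077669 = C$595.8432
Market C$575.70 < fair C$595.8432: forward underpriced → reverse cash-and-carry (short spot, go long the forward).
At maturity, profit = |F_mkt − F*| = |575.70 − 595.8432| = C$20.14 per share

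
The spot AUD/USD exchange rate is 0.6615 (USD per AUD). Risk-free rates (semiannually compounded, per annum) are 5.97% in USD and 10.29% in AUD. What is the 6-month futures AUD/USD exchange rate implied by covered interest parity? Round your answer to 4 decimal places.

0.6479

By covered interest parity, F = S · (1+r_USD/2)^(2T) / (1+r_AUD/2)^(2T)
= 0.6615 × 1.029850 / 1.051450 = 0.6615 × 0.979457
F = 0.6479 USD per AUD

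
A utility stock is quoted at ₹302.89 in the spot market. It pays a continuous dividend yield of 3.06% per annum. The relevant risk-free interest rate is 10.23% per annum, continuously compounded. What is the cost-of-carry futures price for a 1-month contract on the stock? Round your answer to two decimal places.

F = S·e^((r − q)T) = 302.89 · e^((0.1023 − 0.0306) × 1/12)
= 302.89 · e^0.005975 = 302.89 × 1.005993
F = ₹304.71

₹304.71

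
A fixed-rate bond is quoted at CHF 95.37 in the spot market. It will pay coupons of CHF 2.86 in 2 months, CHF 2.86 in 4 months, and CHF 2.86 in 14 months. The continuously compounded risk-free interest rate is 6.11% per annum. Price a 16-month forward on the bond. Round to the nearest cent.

CHF 94.46

PV(coupons) I = 2.86·e^(−0.0611·2/12) + 2.86·e^(−0.0611·4/12) + 2.86·e^(−0.0611·14/12)
I = 2.8310 + 2.8023 + 2.6632 = 8.2965
F = (S − I)·e^(rT) = (95.37 − 8.2965) · e^(0.0611·16/12)
= 87.0735 · e^0.081467 = 87.0735 × 1.084877 = CHF 94.46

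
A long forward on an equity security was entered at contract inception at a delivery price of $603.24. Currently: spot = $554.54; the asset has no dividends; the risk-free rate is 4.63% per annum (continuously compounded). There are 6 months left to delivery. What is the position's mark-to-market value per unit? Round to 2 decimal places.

-$34.90

Current fair forward for the remaining 6 months: F = S·e^(r·T), r = 0.0463
F = 554.54 · e^(0.0463 × 6/12) = 554.54 × 1.023420 = 567.5273
Value of long forward = (F − K)·e^(−rT) = (567.5273 − 603.24) · e^(−0.0463·6/12)
= -35.7127 × 0.977116 = -34.90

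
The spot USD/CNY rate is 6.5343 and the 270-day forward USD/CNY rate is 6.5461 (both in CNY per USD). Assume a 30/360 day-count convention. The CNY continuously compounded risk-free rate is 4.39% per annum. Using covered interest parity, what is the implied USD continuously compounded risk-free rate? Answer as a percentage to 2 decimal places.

F = S·e^((r_CNY − r_USD)T) ⇒ r_USD = r_CNY − ln(F/S)/T
ln(6.5461/6.5343) = 0.001804; /(270/360) = 0.002405
r_USD = 0.0439 − 0.002405 = 0.041495
r_USD = 4.15%

4.15%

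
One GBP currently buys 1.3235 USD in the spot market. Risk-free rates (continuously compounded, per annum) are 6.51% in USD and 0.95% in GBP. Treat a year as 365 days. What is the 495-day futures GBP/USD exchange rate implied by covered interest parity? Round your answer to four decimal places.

F = S·e^((r_USD − r_GBP)T) = 1.3235 · e^((0.0651 − 0.0095) × 495/365)
= 1.3235 · e^0.075403 = 1.3235 × 1.078319
F = 1.4272 USD per GBP

1.4272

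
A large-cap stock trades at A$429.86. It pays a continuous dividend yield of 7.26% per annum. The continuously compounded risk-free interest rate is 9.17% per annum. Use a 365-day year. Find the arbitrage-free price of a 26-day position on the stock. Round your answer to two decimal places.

A$430.45

F = S·e^((r − q)T) = 429.86 · e^((0.0917 − 0.0726) × 26/365)
= 429.86 · e^0.001361 = 429.86 × 1.001362
F = A$430.45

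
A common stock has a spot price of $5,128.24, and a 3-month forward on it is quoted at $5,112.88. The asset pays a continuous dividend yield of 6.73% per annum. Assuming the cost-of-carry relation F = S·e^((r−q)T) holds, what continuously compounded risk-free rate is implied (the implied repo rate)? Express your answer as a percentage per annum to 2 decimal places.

From F = S·e^((r−q)T): (r − q) = ln(F/S)/T
ln(5112.88/5128.24) = ln(0.997005) = -0.002999
(r − q) = -0.002999 / (3/12) = -0.011996
r = ln(F/S)/T + q = -0.011996 + 0.0673 = 0.055304
r = 5.53%

5.53%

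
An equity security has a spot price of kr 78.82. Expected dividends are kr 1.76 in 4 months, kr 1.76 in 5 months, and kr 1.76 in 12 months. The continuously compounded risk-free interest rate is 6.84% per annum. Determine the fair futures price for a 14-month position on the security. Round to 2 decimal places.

PV(dividends) I = 1.76·e^(−0.0684·4/12) + 1.76·e^(−0.0684·5/12) + 1.76·e^(−0.0684·12/12)
I = 1.7203 + 1.7105 + 1.6436 = 5.0744
F = (S − I)·e^(rT) = (78.82 − 5.0744) · e^(0.0684·14/12)
= 73.7456 · e^0.079800 = 73.7456 × 1.083070 = kr 79.87

kr 79.87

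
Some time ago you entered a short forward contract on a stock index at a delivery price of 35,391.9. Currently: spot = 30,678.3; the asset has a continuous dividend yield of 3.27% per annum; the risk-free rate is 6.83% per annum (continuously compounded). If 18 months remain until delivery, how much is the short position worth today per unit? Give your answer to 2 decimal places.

Current fair forward for the remaining 18 months: F = S·e^((r − q)·T), (r − q) = 0.0683 − 0.0327 = 0.0356
F = 30678.3 · e^(0.0356 × 18/12) = 30678.3 × 1.05485150 = 32361.0508
Value of long forward = (F − K)·e^(−rT) = (32361.0508 − 35391.9) · e^(−0.0683·18/12)
= -3030.8492 × 0.90262328 = -2735.72
Short position value = −(long value) = 2735.72

2735.72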